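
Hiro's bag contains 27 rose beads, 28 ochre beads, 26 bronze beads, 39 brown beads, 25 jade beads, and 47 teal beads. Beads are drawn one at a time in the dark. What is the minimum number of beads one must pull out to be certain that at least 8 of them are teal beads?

153

In the worst case for collecting teal beads, every non-teal bead comes out first.
There are 27 + 28 + 26 + 39 + 25 = 145 non-teal beads altogether.
After those, each further bead must be teal, so 145 + 8 = 153 draws guarantee 8 teal beads.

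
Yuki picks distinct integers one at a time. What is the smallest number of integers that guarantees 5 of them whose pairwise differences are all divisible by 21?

85

Integers whose pairwise differences are multiples of 21 are exactly those sharing a remainder mod 21. Pigeonhole: the 21 residue classes mod 21 are the pigeonholes.
With 84 integers one could put 4 in each residue class and have no class reach 5.
The 85th integer pushes some class to 5, so 21·4 + 1 = 85.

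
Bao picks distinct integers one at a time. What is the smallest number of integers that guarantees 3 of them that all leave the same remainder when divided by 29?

59

Pigeonhole: the 29 residue classes mod 29 are the pigeonholes.
With 58 integers one could put 2 in each residue class and have no class reach 3.
The 59th integer pushes some class to 3, so 29·2 + 1 = 59.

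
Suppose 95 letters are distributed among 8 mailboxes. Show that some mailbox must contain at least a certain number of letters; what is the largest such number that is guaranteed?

12

By pigeonhole, the 8 mailboxes are the holes and the 95 letters are the pigeons.
If every mailbox held at most 11 letters, the total would be at most 8 × 11 = 88, which is less than 95.
So some mailbox holds at least ⌈95/8⌉ = 12 letters.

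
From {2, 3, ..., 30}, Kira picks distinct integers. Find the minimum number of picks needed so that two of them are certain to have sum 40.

20

Group the elements by complementary pair {x, 40−x}: {10,30}, {11,29}, {12,28}, …, giving 10 two-element pairs, the single value 20 (it cannot pair with itself since the integers are distinct), and 8 integers whose partner 40−x falls outside [2,30].
By the pigeonhole principle, treating each of those 19 groups as a pigeonhole, one can pick one integer per group — 19 integers — with no two summing to 40.
The 20th integer lands in an occupied pair, forcing a sum of 40.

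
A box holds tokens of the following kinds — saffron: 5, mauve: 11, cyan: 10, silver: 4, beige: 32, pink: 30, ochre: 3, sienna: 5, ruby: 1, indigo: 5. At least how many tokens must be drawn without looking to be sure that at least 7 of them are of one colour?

48

The 10 colours are the holes; the tokens drawn are the pigeons.
To avoid 7 of any one colour, the worst case takes at most 6 of each colour, or every token of a colour that has fewer than 6.
That gives 5 + 6 + 6 + 4 + 6 + 6 + 3 + 5 + 1 + 5 = 47 tokens with no colour reaching 7.
The next token forces some colour to 7, so 47 + 1 = 48.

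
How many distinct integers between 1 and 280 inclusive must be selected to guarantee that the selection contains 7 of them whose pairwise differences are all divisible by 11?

67

Integers whose pairwise differences are multiples of 11 are exactly those sharing a remainder mod 11. The 11 residue classes mod 11 are the pigeonholes.
With 66 integers one could put 6 in each residue class and have no class reach 7.
The 67th integer pushes some class to 7, so 11·6 + 1 = 67.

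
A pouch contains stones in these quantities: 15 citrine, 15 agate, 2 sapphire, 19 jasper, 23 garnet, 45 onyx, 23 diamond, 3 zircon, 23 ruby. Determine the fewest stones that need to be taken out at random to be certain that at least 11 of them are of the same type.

By the pigeonhole principle, put each drawn stone into a box by type. The largest draw with every box below 11 takes min(count, 10) from each type; types with fewer than 10 contribute all they have.
Σ min(cᵢ, 10) = 10 + 10 + 2 + 10 + 10 + 10 + 10 + 3 + 10 = 75.
Draw number 75 + 1 = 76 must push one box to 11.

76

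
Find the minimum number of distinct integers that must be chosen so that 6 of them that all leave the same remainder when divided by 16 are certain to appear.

The 16 residue classes mod 16 are the pigeonholes.
With 80 integers one could put 5 in each residue class and have no class reach 6.
The 81st integer pushes some class to 6, so 16·5 + 1 = 81.

81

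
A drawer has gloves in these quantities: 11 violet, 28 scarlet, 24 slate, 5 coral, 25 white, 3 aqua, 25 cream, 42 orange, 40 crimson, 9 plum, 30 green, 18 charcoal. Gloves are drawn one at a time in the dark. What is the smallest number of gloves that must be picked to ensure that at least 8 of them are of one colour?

79

Pigeonhole: the 12 colours are the holes; the gloves drawn are the pigeons.
To avoid 8 of any one colour, the worst case takes at most 7 of each colour, or every glove of a colour that has fewer than 7.
That gives 7 + 7 + 7 + 5 + 7 + 3 + 7 + 7 + 7 + 7 + 7 + 7 = 78 gloves with no colour reaching 8.
The next glove forces some colour to 8, so 78 + 1 = 79.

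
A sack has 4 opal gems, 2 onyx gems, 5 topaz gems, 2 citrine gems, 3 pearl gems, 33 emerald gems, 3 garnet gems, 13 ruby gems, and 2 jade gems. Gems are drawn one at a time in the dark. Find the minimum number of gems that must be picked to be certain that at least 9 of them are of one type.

38

Put each drawn gem into a box by type. The largest draw with every box below 9 takes min(count, 8) from each type; types with fewer than 8 contribute all they have.
Σ min(cᵢ, 8) = 4 + 2 + 5 + 2 + 3 + 8 + 3 + 8 + 2 = 37.
Draw number 37 + 1 = 38 must push one box to 9.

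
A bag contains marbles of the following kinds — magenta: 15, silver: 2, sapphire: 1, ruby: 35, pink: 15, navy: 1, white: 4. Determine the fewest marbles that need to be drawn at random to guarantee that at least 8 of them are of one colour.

An adversary could hand out at most 7 marbles per colour (4 colours run out sooner): 7 + 2 + 1 + 7 + 7 + 1 + 4 = 29 marbles and still no colour has 8.
One more marble lands in a colour already at 7, so 30 draws are enough and 29 are not.

30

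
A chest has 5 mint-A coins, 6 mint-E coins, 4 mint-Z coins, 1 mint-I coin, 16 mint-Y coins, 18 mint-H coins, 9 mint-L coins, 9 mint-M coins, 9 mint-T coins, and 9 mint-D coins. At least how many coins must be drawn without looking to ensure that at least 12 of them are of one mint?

75

By the pigeonhole principle, the 10 mints are the holes; the coins drawn are the pigeons.
To avoid 12 of any one mint, the worst case takes at most 11 of each mint, or every coin of a mint that has fewer than 11.
That gives 5 + 6 + 4 + 1 + 11 + 11 + 9 + 9 + 9 + 9 = 74 coins with no mint reaching 12.
The next coin forces some mint to 12, so 74 + 1 = 75.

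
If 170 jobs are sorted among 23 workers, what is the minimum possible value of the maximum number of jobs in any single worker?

Pigeonhole: the 23 workers are the holes and the 170 jobs are the pigeons.
If every worker held at most 7 jobs, the total would be at most 23 × 7 = 161, which is less than 170.
So some worker holds at least ⌈170/23⌉ = 8 jobs.

8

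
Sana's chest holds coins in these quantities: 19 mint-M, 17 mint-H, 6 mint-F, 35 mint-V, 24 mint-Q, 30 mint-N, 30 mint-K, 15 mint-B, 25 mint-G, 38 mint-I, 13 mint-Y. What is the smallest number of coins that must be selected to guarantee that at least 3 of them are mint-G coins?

In the worst case for collecting mint-G coins, every non-mint-G coin comes out first.
There are 19 + 17 + 6 + 35 + 24 + 30 + 30 + 15 + 38 + 13 = 227 non-mint-G coins altogether.
After those, each further coin must be mint-G, so 227 + 3 = 230 draws guarantee 3 mint-G coins.

230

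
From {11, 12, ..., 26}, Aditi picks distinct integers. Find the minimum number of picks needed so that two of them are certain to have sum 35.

Two chosen integers sum to 35 exactly when both halves of some pair {x, 35−x} with 11 ≤ x ≤ 35−x ≤ 24 are chosen — 7 such pairs.
The remaining 2 elements (those with no distinct partner in range) can never complete a 35-sum, so the worst case takes all of them and one from each pair: 2 + 7 = 9.
The 10th integer has to be the second member of some pair, so 9 + 1 = 10.

10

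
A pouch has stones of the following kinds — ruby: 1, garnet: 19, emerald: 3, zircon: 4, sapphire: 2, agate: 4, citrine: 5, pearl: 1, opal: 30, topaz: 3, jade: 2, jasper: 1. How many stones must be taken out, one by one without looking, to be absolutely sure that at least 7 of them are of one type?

An adversary could hand out at most 6 stones per type (10 types run out sooner): 1 + 6 + 3 + 4 + 2 + 4 + 5 + 1 + 6 + 3 + 2 + 1 = 38 stones and still no type has 7.
By pigeonhole, one more stone lands in a type already at 6, so 39 draws are enough and 38 are not.

39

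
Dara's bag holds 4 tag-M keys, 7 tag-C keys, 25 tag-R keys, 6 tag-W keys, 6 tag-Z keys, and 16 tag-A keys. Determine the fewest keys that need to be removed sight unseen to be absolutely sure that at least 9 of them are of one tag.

Put each drawn key into a box by tag. The largest draw with every box below 9 takes min(count, 8) from each tag; tags with fewer than 8 contribute all they have.
Σ min(cᵢ, 8) = 4 + 7 + 8 + 6 + 6 + 8 = 39.
Draw number 39 + 1 = 40 must push one box to 9.

40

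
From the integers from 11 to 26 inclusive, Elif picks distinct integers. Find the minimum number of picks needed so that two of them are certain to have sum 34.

11

Two chosen integers sum to 34 exactly when both halves of some pair {x, 34−x} with 11 ≤ x ≤ 34−x ≤ 23 are chosen — 6 such pairs.
The remaining 4 elements (those with no distinct partner in range) can never complete a 34-sum, so the worst case takes all of them and one from each pair: 4 + 6 = 10.
Pigeonhole: the 11th integer has to be the second member of some pair, so 10 + 1 = 11.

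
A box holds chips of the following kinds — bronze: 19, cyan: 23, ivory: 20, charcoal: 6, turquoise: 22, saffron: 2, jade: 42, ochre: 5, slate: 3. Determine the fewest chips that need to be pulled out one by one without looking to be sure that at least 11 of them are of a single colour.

Pigeonhole: the 9 colours are the holes; the chips drawn are the pigeons.
To avoid 11 of any one colour, the worst case takes at most 10 of each colour, or every chip of a colour that has fewer than 10.
That gives 10 + 10 + 10 + 6 + 10 + 2 + 10 + 5 + 3 = 66 chips with no colour reaching 11.
The next chip forces some colour to 11, so 66 + 1 = 67.

67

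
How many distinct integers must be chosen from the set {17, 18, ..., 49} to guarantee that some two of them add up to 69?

19

A set avoiding the sum 69 can contain at most one of each pair {x, 69−x}, plus the 3 elements whose complement lies outside the range.
The integers 17, …, 34 (18 of them) are such a set: any two sum to at least 17+18 = 35 and at most 33+34 = 67 < 69.
Pigeonhole: any 19th integer completes one of the 15 pairs, so 19 choices force a sum of 69.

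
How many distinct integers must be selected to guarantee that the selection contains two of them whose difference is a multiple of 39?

40

Integers whose pairwise differences are multiples of 39 are exactly those sharing a remainder mod 39. By pigeonhole, the 39 residue classes mod 39 are the pigeonholes.
With 39 integers one could put 1 in each residue class and have no class reach 2.
The 40th integer pushes some class to 2, so 39·1 + 1 = 40.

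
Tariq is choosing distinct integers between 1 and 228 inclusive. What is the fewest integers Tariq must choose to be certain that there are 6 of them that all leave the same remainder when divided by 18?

91

Pigeonhole: the 18 residue classes mod 18 are the pigeonholes.
With 90 integers one could put 5 in each residue class and have no class reach 6.
The 91st integer pushes some class to 6, so 18·5 + 1 = 91.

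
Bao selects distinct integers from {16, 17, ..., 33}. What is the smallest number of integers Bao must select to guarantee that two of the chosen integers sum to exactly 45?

12

Group the elements by complementary pair {x, 45−x}: {16,29}, {17,28}, {18,27}, …, giving 7 two-element pairs and 4 integers whose partner 45−x falls outside [16,33].
By the pigeonhole principle, treating each of those 11 groups as a pigeonhole, one can pick one integer per group — 11 integers — with no two summing to 45.
The 12th integer lands in an occupied pair, forcing a sum of 45.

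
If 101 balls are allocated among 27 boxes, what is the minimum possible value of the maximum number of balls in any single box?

By the pigeonhole principle, the 27 boxes are the holes and the 101 balls are the pigeons.
If every box held at most 3 balls, the total would be at most 27 × 3 = 81, which is less than 101.
So some box holds at least ⌈101/27⌉ = 4 balls.

4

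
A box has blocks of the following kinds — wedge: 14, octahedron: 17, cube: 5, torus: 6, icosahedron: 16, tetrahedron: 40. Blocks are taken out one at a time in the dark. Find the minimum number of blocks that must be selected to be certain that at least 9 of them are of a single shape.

44

An adversary could hand out at most 8 blocks per shape (cube, torus run out sooner): 8 + 8 + 5 + 6 + 8 + 8 = 43 blocks and still no shape has 9.
By the pigeonhole principle, one more block lands in a shape already at 8, so 44 draws are enough and 43 are not.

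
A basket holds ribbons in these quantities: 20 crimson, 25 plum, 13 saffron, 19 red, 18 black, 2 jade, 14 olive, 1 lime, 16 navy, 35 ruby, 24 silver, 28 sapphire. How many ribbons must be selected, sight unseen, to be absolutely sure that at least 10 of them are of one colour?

94

By the pigeonhole principle, put each drawn ribbon into a box by colour. The largest draw with every box below 10 takes min(count, 9) from each colour; colours with fewer than 9 contribute all they have.
Σ min(cᵢ, 9) = 9 + 9 + 9 + 9 + 9 + 2 + 9 + 1 + 9 + 9 + 9 + 9 = 93.
Draw number 93 + 1 = 94 must push one box to 10.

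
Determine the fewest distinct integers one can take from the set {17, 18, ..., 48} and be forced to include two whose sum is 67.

Two chosen integers sum to 67 exactly when both halves of some pair {x, 67−x} with 19 ≤ x ≤ 67−x ≤ 48 are chosen — 15 such pairs.
The remaining 2 elements (those with no distinct partner in range) can never complete a 67-sum, so the worst case takes all of them and one from each pair: 2 + 15 = 17.
Pigeonhole: the 18th integer has to be the second member of some pair, so 17 + 1 = 18.

18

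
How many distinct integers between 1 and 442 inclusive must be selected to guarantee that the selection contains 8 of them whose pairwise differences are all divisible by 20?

141

Integers whose pairwise differences are multiples of 20 are exactly those sharing a remainder mod 20. By pigeonhole, the 20 residue classes mod 20 are the pigeonholes.
With 140 integers one could put 7 in each residue class and have no class reach 8.
The 141st integer pushes some class to 8, so 20·7 + 1 = 141.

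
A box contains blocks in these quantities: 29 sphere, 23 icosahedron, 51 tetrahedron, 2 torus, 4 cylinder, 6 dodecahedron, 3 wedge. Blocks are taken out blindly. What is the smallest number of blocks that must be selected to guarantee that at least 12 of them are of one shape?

49

An adversary could hand out at most 11 blocks per shape (4 shapes run out sooner): 11 + 11 + 11 + 2 + 4 + 6 + 3 = 48 blocks and still no shape has 12.
By pigeonhole, one more block lands in a shape already at 11, so 49 draws are enough and 48 are not.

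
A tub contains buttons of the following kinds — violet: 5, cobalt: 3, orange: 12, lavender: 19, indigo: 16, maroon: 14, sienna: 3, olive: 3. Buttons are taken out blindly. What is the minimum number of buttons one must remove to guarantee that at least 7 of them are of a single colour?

39

Put each drawn button into a box by colour. The largest draw with every box below 7 takes min(count, 6) from each colour; colours with fewer than 6 contribute all they have.
Σ min(cᵢ, 6) = 5 + 3 + 6 + 6 + 6 + 6 + 3 + 3 = 38.
Draw number 38 + 1 = 39 must push one box to 7.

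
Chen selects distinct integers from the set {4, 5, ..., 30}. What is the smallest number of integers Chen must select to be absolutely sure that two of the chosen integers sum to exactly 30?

17

Group the elements by complementary pair {x, 30−x}: {4,26}, {5,25}, {6,24}, …, giving 11 two-element pairs, the single value 15 (it cannot pair with itself since the integers are distinct), and 4 integers whose partner 30−x falls outside [4,30].
Pigeonhole: treating each of those 16 groups as a pigeonhole, one can pick one integer per group — 16 integers — with no two summing to 30.
The 17th integer lands in an occupied pair, forcing a sum of 30.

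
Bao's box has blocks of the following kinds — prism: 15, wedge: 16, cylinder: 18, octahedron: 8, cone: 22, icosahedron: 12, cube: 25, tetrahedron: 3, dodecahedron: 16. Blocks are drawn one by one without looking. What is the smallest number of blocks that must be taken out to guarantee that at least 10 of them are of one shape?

An adversary could hand out at most 9 blocks per shape (octahedron, tetrahedron run out sooner): 9 + 9 + 9 + 8 + 9 + 9 + 9 + 3 + 9 = 74 blocks and still no shape has 10.
Pigeonhole: one more block lands in a shape already at 9, so 75 draws are enough and 74 are not.

75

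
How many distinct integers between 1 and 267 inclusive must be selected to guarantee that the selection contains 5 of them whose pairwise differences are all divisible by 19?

77

Integers whose pairwise differences are multiples of 19 are exactly those sharing a remainder mod 19. By pigeonhole, the 19 residue classes mod 19 are the pigeonholes.
With 76 integers one could put 4 in each residue class and have no class reach 5.
The 77th integer pushes some class to 5, so 19·4 + 1 = 77.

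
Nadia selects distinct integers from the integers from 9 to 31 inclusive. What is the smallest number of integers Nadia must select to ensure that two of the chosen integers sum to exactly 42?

14

Two chosen integers sum to 42 exactly when both halves of some pair {x, 42−x} with 11 ≤ x ≤ 42−x ≤ 31 are chosen — 10 such pairs.
The remaining 3 elements (those with no distinct partner in range) can never complete a 42-sum, so the worst case takes all of them and one from each pair: 3 + 10 = 13.
The 14th integer has to be the second member of some pair, so 13 + 1 = 14.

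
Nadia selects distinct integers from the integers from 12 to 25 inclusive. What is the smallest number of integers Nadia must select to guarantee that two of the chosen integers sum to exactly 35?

A set avoiding the sum 35 can contain at most one of each pair {x, 35−x}, plus the 2 elements whose complement lies outside the range.
The integers 18, …, 25 (8 of them) are such a set: any two sum to at least 18+19 = 37 > 35.
Any 9th integer completes one of the 6 pairs, so 9 choices force a sum of 35.

9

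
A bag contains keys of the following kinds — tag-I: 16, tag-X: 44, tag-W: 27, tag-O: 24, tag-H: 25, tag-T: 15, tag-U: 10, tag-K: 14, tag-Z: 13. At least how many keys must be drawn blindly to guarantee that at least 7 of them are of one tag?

55

Pigeonhole: put each drawn key into a box by tag. The largest draw with every box below 7 takes min(count, 6) from each tag.
Σ min(cᵢ, 6) = 6 + 6 + 6 + 6 + 6 + 6 + 6 + 6 + 6 = 54.
Draw number 54 + 1 = 55 must push one box to 7.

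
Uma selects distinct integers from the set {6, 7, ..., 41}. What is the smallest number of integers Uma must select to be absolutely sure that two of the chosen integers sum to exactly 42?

Two chosen integers sum to 42 exactly when both halves of some pair {x, 42−x} with 6 ≤ x ≤ 42−x ≤ 36 are chosen — 15 such pairs.
The remaining 6 elements (those with no distinct partner in range) can never complete a 42-sum, so the worst case takes all of them and one from each pair: 6 + 15 = 21.
The 22nd integer has to be the second member of some pair, so 21 + 1 = 22.

22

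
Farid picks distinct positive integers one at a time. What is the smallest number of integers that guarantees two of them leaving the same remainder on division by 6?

7

The 6 residue classes mod 6 are the pigeonholes.
With 6 integers one could put 1 in each residue class and have no class reach 2.
The 7th integer pushes some class to 2, so 6·1 + 1 = 7.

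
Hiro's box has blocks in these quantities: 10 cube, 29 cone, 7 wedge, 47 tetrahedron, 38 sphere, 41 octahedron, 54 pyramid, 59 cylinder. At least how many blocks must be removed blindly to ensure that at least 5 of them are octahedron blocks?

In the worst case for collecting octahedron blocks, every non-octahedron block comes out first.
There are 10 + 29 + 7 + 47 + 38 + 54 + 59 = 244 non-octahedron blocks altogether.
After those, each further block must be octahedron, so 244 + 5 = 249 draws guarantee 5 octahedron blocks.

249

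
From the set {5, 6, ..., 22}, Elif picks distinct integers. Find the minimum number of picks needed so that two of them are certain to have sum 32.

13

Two chosen integers sum to 32 exactly when both halves of some pair {x, 32−x} with 10 ≤ x ≤ 32−x ≤ 22 are chosen — 6 such pairs.
The remaining 6 elements (those with no distinct partner in range) can never complete a 32-sum, so the worst case takes all of them and one from each pair: 6 + 6 = 12.
By pigeonhole, the 13th integer has to be the second member of some pair, so 12 + 1 = 13.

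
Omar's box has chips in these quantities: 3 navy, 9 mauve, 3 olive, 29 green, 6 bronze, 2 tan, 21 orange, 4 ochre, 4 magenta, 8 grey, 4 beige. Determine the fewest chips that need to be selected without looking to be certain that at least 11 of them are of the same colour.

64

By pigeonhole, the 11 colours are the holes; the chips drawn are the pigeons.
To avoid 11 of any one colour, the worst case takes at most 10 of each colour, or every chip of a colour that has fewer than 10.
That gives 3 + 9 + 3 + 10 + 6 + 2 + 10 + 4 + 4 + 8 + 4 = 63 chips with no colour reaching 11.
The next chip forces some colour to 11, so 63 + 1 = 64.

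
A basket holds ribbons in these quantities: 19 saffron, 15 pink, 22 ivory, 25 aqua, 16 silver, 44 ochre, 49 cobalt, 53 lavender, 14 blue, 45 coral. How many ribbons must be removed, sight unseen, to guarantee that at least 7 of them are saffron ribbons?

In the worst case for collecting saffron ribbons, every non-saffron ribbon comes out first.
There are 15 + 22 + 25 + 16 + 44 + 49 + 53 + 14 + 45 = 283 non-saffron ribbons altogether.
After those, each further ribbon must be saffron, so 283 + 7 = 290 draws guarantee 7 saffron ribbons.

290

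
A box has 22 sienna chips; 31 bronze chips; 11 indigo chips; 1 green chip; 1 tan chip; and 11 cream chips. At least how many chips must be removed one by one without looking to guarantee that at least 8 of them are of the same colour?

An adversary could hand out at most 7 chips per colour (green, tan run out sooner): 7 + 7 + 7 + 1 + 1 + 7 = 30 chips and still no colour has 8.
One more chip lands in a colour already at 7, so 31 draws are enough and 30 are not.

31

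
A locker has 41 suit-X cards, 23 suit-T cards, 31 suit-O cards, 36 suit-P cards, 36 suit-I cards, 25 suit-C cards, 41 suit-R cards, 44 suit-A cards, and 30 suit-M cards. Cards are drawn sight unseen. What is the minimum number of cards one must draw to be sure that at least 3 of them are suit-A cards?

266

In the worst case for collecting suit-A cards, every non-suit-A card comes out first.
There are 41 + 23 + 31 + 36 + 36 + 25 + 41 + 30 = 263 non-suit-A cards altogether.
After those, each further card must be suit-A, so 263 + 3 = 266 draws guarantee 3 suit-A cards.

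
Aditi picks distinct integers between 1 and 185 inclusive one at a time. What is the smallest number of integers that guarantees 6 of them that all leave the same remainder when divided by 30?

By the pigeonhole principle, the 30 residue classes mod 30 are the pigeonholes.
With 150 integers one could put 5 in each residue class and have no class reach 6.
The 151st integer pushes some class to 6, so 30·5 + 1 = 151.

151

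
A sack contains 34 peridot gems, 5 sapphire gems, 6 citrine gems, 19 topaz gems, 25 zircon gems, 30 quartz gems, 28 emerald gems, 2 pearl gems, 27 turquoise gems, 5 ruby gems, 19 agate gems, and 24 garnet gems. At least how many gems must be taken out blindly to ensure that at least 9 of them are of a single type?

83

By pigeonhole, the 12 types are the holes; the gems drawn are the pigeons.
To avoid 9 of any one type, the worst case takes at most 8 of each type, or every gem of a type that has fewer than 8.
That gives 8 + 5 + 6 + 8 + 8 + 8 + 8 + 2 + 8 + 5 + 8 + 8 = 82 gems with no type reaching 9.
The next gem forces some type to 9, so 82 + 1 = 83.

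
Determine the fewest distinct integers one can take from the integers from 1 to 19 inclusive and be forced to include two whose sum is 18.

A set avoiding the sum 18 can contain at most one of each pair {x, 18−x}, plus the 3 elements whose complement lies outside the range or equal to its own complement.
The integers 9, …, 19 (11 of them) are such a set: any two sum to at least 9+10 = 19 > 18.
By the pigeonhole principle, any 12th integer completes one of the 8 pairs, so 12 choices force a sum of 18.

12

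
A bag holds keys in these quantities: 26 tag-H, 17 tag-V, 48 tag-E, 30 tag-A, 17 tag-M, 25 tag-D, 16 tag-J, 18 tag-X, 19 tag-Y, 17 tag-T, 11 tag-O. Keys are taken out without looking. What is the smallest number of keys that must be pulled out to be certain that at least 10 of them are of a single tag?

100

By the pigeonhole principle, the 11 tags are the holes; the keys drawn are the pigeons.
To avoid 10 of any one tag, the worst case takes at most 9 of each tag.
That gives 9 + 9 + 9 + 9 + 9 + 9 + 9 + 9 + 9 + 9 + 9 = 99 keys with no tag reaching 10.
The next key forces some tag to 10, so 99 + 1 = 100.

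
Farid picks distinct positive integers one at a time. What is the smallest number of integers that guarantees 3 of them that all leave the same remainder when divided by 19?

39

The 19 residue classes mod 19 are the pigeonholes.
With 38 integers one could put 2 in each residue class and have no class reach 3.
The 39th integer pushes some class to 3, so 19·2 + 1 = 39.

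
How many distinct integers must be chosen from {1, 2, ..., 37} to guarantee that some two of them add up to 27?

25

A set avoiding the sum 27 can contain at most one of each pair {x, 27−x}, plus the 11 elements whose complement lies outside the range.
The integers 14, …, 37 (24 of them) are such a set: any two sum to at least 14+15 = 29 > 27.
Any 25th integer completes one of the 13 pairs, so 25 choices force a sum of 27.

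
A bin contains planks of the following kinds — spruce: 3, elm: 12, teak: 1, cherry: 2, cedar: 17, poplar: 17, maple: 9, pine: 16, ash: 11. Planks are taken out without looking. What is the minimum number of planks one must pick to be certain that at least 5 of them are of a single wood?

Pigeonhole: the 9 woods are the holes; the planks drawn are the pigeons.
To avoid 5 of any one wood, the worst case takes at most 4 of each wood, or every plank of a wood that has fewer than 4.
That gives 3 + 4 + 1 + 2 + 4 + 4 + 4 + 4 + 4 = 30 planks with no wood reaching 5.
The next plank forces some wood to 5, so 30 + 1 = 31.

31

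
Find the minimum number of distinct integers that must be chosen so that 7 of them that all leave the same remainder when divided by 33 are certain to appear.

199

The 33 residue classes mod 33 are the pigeonholes.
With 198 integers one could put 6 in each residue class and have no class reach 7.
The 199th integer pushes some class to 7, so 33·6 + 1 = 199.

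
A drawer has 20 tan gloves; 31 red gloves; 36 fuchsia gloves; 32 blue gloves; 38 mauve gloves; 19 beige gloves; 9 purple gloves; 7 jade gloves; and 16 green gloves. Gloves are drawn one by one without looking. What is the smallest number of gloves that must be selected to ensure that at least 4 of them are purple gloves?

203

In the worst case for collecting purple gloves, every non-purple glove comes out first.
There are 20 + 31 + 36 + 32 + 38 + 19 + 7 + 16 = 199 non-purple gloves altogether.
After those, each further glove must be purple, so 199 + 4 = 203 draws guarantee 4 purple gloves.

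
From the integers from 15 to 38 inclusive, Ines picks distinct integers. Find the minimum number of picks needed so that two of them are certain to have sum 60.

17

Group the elements by complementary pair {x, 60−x}: {22,38}, {23,37}, {24,36}, …, giving 8 two-element pairs, the single value 30 (it cannot pair with itself since the integers are distinct), and 7 integers whose partner 60−x falls outside [15,38].
By the pigeonhole principle, treating each of those 16 groups as a pigeonhole, one can pick one integer per group — 16 integers — with no two summing to 60.
The 17th integer lands in an occupied pair, forcing a sum of 60.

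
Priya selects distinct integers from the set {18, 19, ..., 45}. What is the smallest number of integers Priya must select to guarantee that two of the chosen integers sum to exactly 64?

16

Group the elements by complementary pair {x, 64−x}: {19,45}, {20,44}, {21,43}, …, giving 13 two-element pairs, the single value 32 (it cannot pair with itself since the integers are distinct), and 1 integer whose partner 64−x falls outside [18,45].
By pigeonhole, treating each of those 15 groups as a pigeonhole, one can pick one integer per group — 15 integers — with no two summing to 64.
The 16th integer lands in an occupied pair, forcing a sum of 64.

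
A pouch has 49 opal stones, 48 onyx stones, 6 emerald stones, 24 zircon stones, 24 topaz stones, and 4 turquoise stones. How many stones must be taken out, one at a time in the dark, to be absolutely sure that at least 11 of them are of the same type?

By the pigeonhole principle, the 6 types are the holes; the stones drawn are the pigeons.
To avoid 11 of any one type, the worst case takes at most 10 of each type, or every stone of a type that has fewer than 10.
That gives 10 + 10 + 6 + 10 + 10 + 4 = 50 stones with no type reaching 11.
The next stone forces some type to 11, so 50 + 1 = 51.

51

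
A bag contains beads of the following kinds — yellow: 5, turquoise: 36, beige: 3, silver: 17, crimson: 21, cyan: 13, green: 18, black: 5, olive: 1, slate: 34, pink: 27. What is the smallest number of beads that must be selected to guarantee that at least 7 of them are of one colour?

57

The 11 colours are the holes; the beads drawn are the pigeons.
To avoid 7 of any one colour, the worst case takes at most 6 of each colour, or every bead of a colour that has fewer than 6.
That gives 5 + 6 + 3 + 6 + 6 + 6 + 6 + 5 + 1 + 6 + 6 = 56 beads with no colour reaching 7.
The next bead forces some colour to 7, so 56 + 1 = 57.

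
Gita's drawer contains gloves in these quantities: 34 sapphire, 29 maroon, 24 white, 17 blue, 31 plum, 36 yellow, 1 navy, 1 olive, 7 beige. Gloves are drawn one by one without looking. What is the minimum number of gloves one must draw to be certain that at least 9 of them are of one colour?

58

An adversary could hand out at most 8 gloves per colour (navy, olive, beige run out sooner): 8 + 8 + 8 + 8 + 8 + 8 + 1 + 1 + 7 = 57 gloves and still no colour has 9.
One more glove lands in a colour already at 8, so 58 draws are enough and 57 are not.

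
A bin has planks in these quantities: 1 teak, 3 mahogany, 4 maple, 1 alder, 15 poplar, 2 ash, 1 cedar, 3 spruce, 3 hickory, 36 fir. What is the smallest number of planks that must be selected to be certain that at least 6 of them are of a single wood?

29

An adversary could hand out at most 5 planks per wood (8 woods run out sooner): 1 + 3 + 4 + 1 + 5 + 2 + 1 + 3 + 3 + 5 = 28 planks and still no wood has 6.
By pigeonhole, one more plank lands in a wood already at 5, so 29 draws are enough and 28 are not.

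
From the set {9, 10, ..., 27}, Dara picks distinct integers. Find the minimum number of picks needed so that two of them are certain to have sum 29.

14

Two chosen integers sum to 29 exactly when both halves of some pair {x, 29−x} with 9 ≤ x ≤ 29−x ≤ 20 are chosen — 6 such pairs.
The remaining 7 elements (those with no distinct partner in range) can never complete a 29-sum, so the worst case takes all of them and one from each pair: 7 + 6 = 13.
By pigeonhole, the 14th integer has to be the second member of some pair, so 13 + 1 = 14.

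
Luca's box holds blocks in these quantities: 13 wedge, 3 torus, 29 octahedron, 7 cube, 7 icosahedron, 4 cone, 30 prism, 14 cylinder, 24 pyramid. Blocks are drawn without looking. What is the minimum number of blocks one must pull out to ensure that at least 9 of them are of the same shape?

Pigeonhole: put each drawn block into a box by shape. The largest draw with every box below 9 takes min(count, 8) from each shape; shapes with fewer than 8 contribute all they have.
Σ min(cᵢ, 8) = 8 + 3 + 8 + 7 + 7 + 4 + 8 + 8 + 8 = 61.
Draw number 61 + 1 = 62 must push one box to 9.

62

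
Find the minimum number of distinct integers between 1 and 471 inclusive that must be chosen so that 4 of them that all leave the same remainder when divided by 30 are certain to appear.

The 30 residue classes mod 30 are the pigeonholes.
With 90 integers one could put 3 in each residue class and have no class reach 4.
The 91st integer pushes some class to 4, so 30·3 + 1 = 91.

91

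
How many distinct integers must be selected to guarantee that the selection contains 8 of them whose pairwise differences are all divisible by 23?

Integers whose pairwise differences are multiples of 23 are exactly those sharing a remainder mod 23. By pigeonhole, the 23 residue classes mod 23 are the pigeonholes.
With 161 integers one could put 7 in each residue class and have no class reach 8.
The 162nd integer pushes some class to 8, so 23·7 + 1 = 162.

162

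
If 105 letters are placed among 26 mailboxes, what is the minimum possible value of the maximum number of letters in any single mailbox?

By pigeonhole, the 26 mailboxes are the holes and the 105 letters are the pigeons.
If every mailbox held at most 4 letters, the total would be at most 26 × 4 = 104, which is less than 105.
So some mailbox holds at least ⌈105/26⌉ = 5 letters.

5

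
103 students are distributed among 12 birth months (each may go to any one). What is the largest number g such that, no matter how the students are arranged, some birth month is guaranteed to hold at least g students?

9

By the pigeonhole principle, the 12 birth months are the holes and the 103 students are the pigeons.
If every birth month held at most 8 students, the total would be at most 12 × 8 = 96, which is less than 103.
So some birth month holds at least ⌈103/12⌉ = 9 students.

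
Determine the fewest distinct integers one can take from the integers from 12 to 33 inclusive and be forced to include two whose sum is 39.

15

A set avoiding the sum 39 can contain at most one of each pair {x, 39−x}, plus the 6 elements whose complement lies outside the range.
The integers 20, …, 33 (14 of them) are such a set: any two sum to at least 20+21 = 41 > 39.
Any 15th integer completes one of the 8 pairs, so 15 choices force a sum of 39.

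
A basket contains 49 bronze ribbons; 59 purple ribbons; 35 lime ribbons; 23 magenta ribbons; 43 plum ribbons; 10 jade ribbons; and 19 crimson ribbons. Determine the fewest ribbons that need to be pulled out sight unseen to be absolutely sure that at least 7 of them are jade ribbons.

In the worst case for collecting jade ribbons, every non-jade ribbon comes out first.
There are 49 + 59 + 35 + 23 + 43 + 19 = 228 non-jade ribbons altogether.
After those, each further ribbon must be jade, so 228 + 7 = 235 draws guarantee 7 jade ribbons.

235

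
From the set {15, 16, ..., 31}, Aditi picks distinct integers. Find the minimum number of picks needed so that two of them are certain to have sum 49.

11

Group the elements by complementary pair {x, 49−x}: {18,31}, {19,30}, {20,29}, …, giving 7 two-element pairs and 3 integers whose partner 49−x falls outside [15,31].
By pigeonhole, treating each of those 10 groups as a pigeonhole, one can pick one integer per group — 10 integers — with no two summing to 49.
The 11th integer lands in an occupied pair, forcing a sum of 49.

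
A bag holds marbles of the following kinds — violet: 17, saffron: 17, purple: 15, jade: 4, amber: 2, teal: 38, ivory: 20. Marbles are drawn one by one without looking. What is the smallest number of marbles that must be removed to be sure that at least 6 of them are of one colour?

32

An adversary could hand out at most 5 marbles per colour (jade, amber run out sooner): 5 + 5 + 5 + 4 + 2 + 5 + 5 = 31 marbles and still no colour has 6.
One more marble lands in a colour already at 5, so 32 draws are enough and 31 are not.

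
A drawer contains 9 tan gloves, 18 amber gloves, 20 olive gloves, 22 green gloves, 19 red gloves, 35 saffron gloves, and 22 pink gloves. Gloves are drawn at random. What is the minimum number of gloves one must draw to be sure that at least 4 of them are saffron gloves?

In the worst case for collecting saffron gloves, every non-saffron glove comes out first.
There are 9 + 18 + 20 + 22 + 19 + 22 = 110 non-saffron gloves altogether.
After those, each further glove must be saffron, so 110 + 4 = 114 draws guarantee 4 saffron gloves.

114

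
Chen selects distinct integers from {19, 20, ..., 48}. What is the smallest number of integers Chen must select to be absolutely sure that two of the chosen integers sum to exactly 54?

Group the elements by complementary pair {x, 54−x}: {19,35}, {20,34}, {21,33}, …, giving 8 two-element pairs, the single value 27 (it cannot pair with itself since the integers are distinct), and 13 integers whose partner 54−x falls outside [19,48].
Treating each of those 22 groups as a pigeonhole, one can pick one integer per group — 22 integers — with no two summing to 54.
The 23rd integer lands in an occupied pair, forcing a sum of 54.

23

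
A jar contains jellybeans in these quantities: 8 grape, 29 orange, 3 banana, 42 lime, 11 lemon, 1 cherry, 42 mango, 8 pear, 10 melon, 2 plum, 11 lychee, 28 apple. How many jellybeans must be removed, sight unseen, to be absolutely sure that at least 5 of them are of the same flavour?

43

An adversary could hand out at most 4 jellybeans per flavour (banana, cherry, plum run out sooner): 4 + 4 + 3 + 4 + 4 + 1 + 4 + 4 + 4 + 2 + 4 + 4 = 42 jellybeans and still no flavour has 5.
By pigeonhole, one more jellybean lands in a flavour already at 4, so 43 draws are enough and 42 are not.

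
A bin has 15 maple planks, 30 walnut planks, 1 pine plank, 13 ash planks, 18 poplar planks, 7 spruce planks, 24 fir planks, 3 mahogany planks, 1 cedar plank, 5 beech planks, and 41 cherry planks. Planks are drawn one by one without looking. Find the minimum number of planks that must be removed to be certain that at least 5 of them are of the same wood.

38

Put each drawn plank into a box by wood. The largest draw with every box below 5 takes min(count, 4) from each wood; woods with fewer than 4 contribute all they have.
Σ min(cᵢ, 4) = 4 + 4 + 1 + 4 + 4 + 4 + 4 + 3 + 1 + 4 + 4 = 37.
Draw number 37 + 1 = 38 must push one box to 5.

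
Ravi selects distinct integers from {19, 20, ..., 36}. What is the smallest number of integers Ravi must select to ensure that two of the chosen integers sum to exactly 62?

Two chosen integers sum to 62 exactly when both halves of some pair {x, 62−x} with 26 ≤ x ≤ 62−x ≤ 36 are chosen — 5 such pairs.
The remaining 8 elements (those with no distinct partner in range) can never complete a 62-sum, so the worst case takes all of them and one from each pair: 8 + 5 = 13.
Pigeonhole: the 14th integer has to be the second member of some pair, so 13 + 1 = 14.

14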